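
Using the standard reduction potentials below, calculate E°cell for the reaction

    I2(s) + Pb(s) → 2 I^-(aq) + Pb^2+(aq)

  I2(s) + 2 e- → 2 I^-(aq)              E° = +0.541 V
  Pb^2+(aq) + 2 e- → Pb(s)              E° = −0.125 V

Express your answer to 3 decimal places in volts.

+0.666 V

In the reaction as written, I2(s) is reduced (cathode) and Pb^2+(aq) is produced by oxidation at the anode.
E°cell = E°(cathode) − E°(anode) = +0.541 − (−0.125) = +0.666 V.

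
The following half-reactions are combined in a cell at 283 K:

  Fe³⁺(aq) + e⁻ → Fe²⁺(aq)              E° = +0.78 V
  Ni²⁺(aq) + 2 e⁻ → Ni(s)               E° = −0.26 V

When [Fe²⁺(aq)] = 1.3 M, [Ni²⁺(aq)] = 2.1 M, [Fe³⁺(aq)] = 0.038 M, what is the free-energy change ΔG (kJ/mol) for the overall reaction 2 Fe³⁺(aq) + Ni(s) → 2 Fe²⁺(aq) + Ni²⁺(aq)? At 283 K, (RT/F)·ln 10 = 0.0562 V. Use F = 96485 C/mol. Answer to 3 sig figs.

−182 kJ/mol

E°cell = +0.78 − (−0.26) = +1.04 V; the balanced reaction transfers n = 2 electrons.
The reaction quotient is ([Fe²⁺(aq)]^2·[Ni²⁺(aq)]) / [Fe³⁺(aq)]^2 = 2.46×10^3; by Nernst, E = +1.04 − (0.0562/2)(3.391) = +0.9447 V.
ΔG = −nFE = −(2)(96485)(+0.9447) J/mol = −182 kJ/mol.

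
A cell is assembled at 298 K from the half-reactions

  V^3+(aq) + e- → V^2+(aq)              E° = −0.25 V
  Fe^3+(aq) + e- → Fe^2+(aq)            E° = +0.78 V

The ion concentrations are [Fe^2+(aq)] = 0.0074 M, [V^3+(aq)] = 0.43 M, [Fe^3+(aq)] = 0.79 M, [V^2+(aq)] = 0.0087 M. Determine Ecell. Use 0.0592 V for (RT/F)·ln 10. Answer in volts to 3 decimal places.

+1.050 V

The Fe³⁺/Fe²⁺ couple has the more positive E°, so it is the cathode; V³⁺/V²⁺ is the anode.
E°cell = E°cat − E°an = +0.78 − (−0.25) = +1.03 V; n = 1.
Balancing gives Fe^3+(aq) + V^2+(aq) → Fe^2+(aq) + V^3+(aq); hence Q = ([Fe^2+(aq)]·[V^3+(aq)]) / ([Fe^3+(aq)]·[V^2+(aq)]) = 0.463 (log Q = −0.334).
By the Nernst equation, E = +1.03 − (0.0592/1)·(−0.334) = +1.050 V.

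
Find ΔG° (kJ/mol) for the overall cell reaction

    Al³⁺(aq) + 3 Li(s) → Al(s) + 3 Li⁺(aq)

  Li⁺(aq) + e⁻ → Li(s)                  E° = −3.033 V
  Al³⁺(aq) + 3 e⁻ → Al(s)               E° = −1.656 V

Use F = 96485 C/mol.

−399 kJ/mol

In the reaction as written Al³⁺(aq) is reduced, so the Al³⁺/Al couple is the cathode and Li⁺/Li is the anode.
E°cell = −1.656 − (−3.033) = +1.377 V; balancing electrons gives n = 3.
ΔG° = −nFE°cell = −(3)(96485)(+1.377) J/mol = −399 kJ/mol.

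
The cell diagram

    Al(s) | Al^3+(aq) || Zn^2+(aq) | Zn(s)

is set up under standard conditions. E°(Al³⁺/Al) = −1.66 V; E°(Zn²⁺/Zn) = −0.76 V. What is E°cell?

+0.90 V

By convention the left-hand electrode in cell notation is the anode (oxidation) and the right-hand electrode is the cathode (reduction).
E°cell = E°(right) − E°(left) = −0.76 − (−1.66) = +0.90 V.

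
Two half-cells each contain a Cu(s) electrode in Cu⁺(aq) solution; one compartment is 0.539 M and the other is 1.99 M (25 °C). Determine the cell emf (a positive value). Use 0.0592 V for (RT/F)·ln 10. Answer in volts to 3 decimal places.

For a concentration cell E°cell = 0, since both electrodes use the same couple.
The compartment with the higher Cu⁺(aq) concentration (1.99 M) acts as the cathode; ions are reduced there and produced at the dilute (0.539 M) anode.
With n = 1, Ecell = −(0.0592/1)·log([dilute]/[conc]) = −(0.0592/1)·log(0.539/1.99) = +0.034 V.

0.034 V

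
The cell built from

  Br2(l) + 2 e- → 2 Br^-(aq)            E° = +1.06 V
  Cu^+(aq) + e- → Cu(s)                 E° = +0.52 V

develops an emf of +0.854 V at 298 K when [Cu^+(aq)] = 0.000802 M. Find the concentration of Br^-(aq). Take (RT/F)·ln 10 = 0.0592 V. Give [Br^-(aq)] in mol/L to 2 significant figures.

Br₂/Br⁻ is the cathode (higher E°); E°cell = +1.06 − (+0.52) = +0.54 V with n = 2.
From the Nernst equation, log Q = n(E° − E)/0.0592 = 2·(+0.54 − (+0.854))/0.0592 = −10.608.
For Br2(l) + 2 Cu(s) → 2 Br^-(aq) + 2 Cu^+(aq), the reaction quotient is Q = [Br^-(aq)]^2·[Cu^+(aq)]^2.
Solving for the unknown gives log [Br^-(aq)] = −2.208, so [Br^-(aq)] ≈ 0.0062 M.

0.0062 M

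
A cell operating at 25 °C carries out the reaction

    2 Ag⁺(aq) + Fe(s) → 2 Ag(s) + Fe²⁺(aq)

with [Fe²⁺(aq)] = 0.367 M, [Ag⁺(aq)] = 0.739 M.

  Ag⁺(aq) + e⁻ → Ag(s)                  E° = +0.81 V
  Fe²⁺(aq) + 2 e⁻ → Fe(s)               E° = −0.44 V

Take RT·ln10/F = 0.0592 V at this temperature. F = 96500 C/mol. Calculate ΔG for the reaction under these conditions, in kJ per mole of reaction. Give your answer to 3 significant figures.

−242 kJ/mol

The standard cell potential is +0.81 − (−0.44) = +1.25 V, with n = 2 electrons in the balanced equation.
Here Q = [Fe²⁺(aq)] / [Ag⁺(aq)]^2 = 0.672 (log Q = −0.173), giving E = +1.25 − (0.0592/2)·(−0.173) = +1.2551 V.
ΔG = −nFE = −(2)(96500)(+1.2551) J/mol = −242 kJ/mol.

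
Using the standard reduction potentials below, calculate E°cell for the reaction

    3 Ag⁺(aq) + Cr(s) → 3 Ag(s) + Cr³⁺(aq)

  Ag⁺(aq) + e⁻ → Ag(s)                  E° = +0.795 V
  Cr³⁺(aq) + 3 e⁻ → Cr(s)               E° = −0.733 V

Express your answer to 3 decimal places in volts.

In the reaction as written, Ag⁺(aq) is reduced (cathode) and Cr³⁺(aq) is produced by oxidation at the anode.
E°cell = E°(cathode) − E°(anode) = +0.795 − (−0.733) = +1.528 V.

+1.528 V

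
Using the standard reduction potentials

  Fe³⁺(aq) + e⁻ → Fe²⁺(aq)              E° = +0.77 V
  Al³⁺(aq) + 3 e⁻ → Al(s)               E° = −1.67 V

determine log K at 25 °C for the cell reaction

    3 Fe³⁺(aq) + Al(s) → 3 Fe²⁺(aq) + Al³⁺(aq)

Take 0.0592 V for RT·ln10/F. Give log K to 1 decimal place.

log K = 123.6

The Fe³⁺/Fe²⁺ couple is reduced (cathode); E°cell = +0.77 − (−1.67) = +2.44 V with n = 3.
At equilibrium E = 0, so log K = nE°cell / 0.0592 = (3)(+2.44) / 0.0592 = 123.6.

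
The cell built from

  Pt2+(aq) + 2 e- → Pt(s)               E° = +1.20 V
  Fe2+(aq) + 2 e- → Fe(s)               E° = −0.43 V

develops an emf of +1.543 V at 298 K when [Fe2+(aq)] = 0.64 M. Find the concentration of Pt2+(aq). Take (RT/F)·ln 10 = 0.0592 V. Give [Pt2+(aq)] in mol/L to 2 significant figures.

0.00074 M

The Pt²⁺/Pt couple has the larger reduction potential, so it is the cathode: E°cell = +1.20 − (−0.43) = +1.63 V and n = 2.
Since E = E° − (0.0592/n)·log Q, log Q = n(E° − E)/0.0592 = 2.939.
For Pt2+(aq) + Fe(s) → Pt(s) + Fe2+(aq), the reaction quotient is Q = [Fe2+(aq)] / [Pt2+(aq)].
Isolating [Pt2+(aq)] in Q = 10^{2.939} yields log [Pt2+(aq)] = −3.133, i.e. 0.00074 M.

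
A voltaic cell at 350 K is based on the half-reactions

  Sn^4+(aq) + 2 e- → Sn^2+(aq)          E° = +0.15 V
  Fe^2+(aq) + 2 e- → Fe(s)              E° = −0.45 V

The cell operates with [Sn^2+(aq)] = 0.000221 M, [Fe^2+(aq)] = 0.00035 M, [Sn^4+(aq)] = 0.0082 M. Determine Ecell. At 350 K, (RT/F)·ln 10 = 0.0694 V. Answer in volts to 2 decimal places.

Sn⁴⁺/Sn²⁺ is reduced (cathode, E° = +0.15 V) and Fe²⁺/Fe is oxidized (anode).
E°cell = E°cat − E°an = +0.15 − (−0.45) = +0.60 V; n = 2.
Balancing gives Sn^4+(aq) + Fe(s) → Sn^2+(aq) + Fe^2+(aq); hence Q = ([Sn^2+(aq)]·[Fe^2+(aq)]) / [Sn^4+(aq)] = 9.43×10^−6 (log Q = −5.025).
E = E° − (0.0694/n)·log Q = +0.60 − (0.0694/2)(−5.025) = +0.77 V.

+0.77 V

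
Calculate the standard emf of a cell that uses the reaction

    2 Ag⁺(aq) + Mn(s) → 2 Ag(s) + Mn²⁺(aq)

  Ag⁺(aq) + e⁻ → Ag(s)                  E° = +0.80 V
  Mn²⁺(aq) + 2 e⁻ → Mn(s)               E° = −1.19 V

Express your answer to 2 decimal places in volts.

+1.99 V

In the reaction as written, Ag⁺(aq) is reduced (cathode) and Mn²⁺(aq) is produced by oxidation at the anode.
E°cell = E°(cathode) − E°(anode) = +0.80 − (−1.19) = +1.99 V.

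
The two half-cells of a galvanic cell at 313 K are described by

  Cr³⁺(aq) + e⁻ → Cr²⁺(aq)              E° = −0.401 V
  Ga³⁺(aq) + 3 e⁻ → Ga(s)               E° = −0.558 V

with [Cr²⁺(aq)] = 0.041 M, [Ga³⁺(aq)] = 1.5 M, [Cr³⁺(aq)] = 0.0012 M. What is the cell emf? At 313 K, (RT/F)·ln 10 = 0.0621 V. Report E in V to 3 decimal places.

+0.058 V

The Cr³⁺/Cr²⁺ couple has the more positive E°, so it is the cathode; Ga³⁺/Ga is the anode.
E°cell = −0.401 − (−0.558) = +0.157 V, with n = 3 electrons transferred.
Balancing gives 3 Cr³⁺(aq) + Ga(s) → 3 Cr²⁺(aq) + Ga³⁺(aq); hence Q = ([Cr²⁺(aq)]^3·[Ga³⁺(aq)]) / [Cr³⁺(aq)]^3 = 5.98×10^4 (log Q = 4.777).
E = E° − (0.0621/n)·log Q = +0.157 − (0.0621/3)(4.777) = +0.058 V.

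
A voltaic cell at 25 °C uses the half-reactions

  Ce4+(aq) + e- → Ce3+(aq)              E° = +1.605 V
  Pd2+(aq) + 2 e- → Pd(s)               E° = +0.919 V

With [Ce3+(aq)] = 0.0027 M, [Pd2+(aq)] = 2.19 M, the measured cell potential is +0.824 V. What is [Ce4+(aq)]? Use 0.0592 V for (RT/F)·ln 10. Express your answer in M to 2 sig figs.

0.86 M

Ce⁴⁺/Ce³⁺ is the cathode (higher E°); E°cell = +1.605 − (+0.919) = +0.686 V with n = 2.
Since E = E° − (0.0592/n)·log Q, log Q = n(E° − E)/0.0592 = −4.662.
For 2 Ce4+(aq) + Pd(s) → 2 Ce3+(aq) + Pd2+(aq), the reaction quotient is Q = ([Ce3+(aq)]^2·[Pd2+(aq)]) / [Ce4+(aq)]^2.
Solving for the unknown gives log [Ce4+(aq)] = −0.067, so [Ce4+(aq)] ≈ 0.86 M.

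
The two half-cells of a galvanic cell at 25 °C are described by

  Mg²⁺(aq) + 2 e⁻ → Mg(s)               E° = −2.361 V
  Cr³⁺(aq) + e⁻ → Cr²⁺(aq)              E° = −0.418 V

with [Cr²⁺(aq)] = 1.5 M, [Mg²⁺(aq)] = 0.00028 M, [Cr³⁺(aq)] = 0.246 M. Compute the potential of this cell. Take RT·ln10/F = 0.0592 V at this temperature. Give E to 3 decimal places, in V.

+2.002 V

Cr³⁺/Cr²⁺ is reduced (cathode, E° = −0.418 V) and Mg²⁺/Mg is oxidized (anode).
E°cell = −0.418 − (−2.361) = +1.943 V, with n = 2 electrons transferred.
Balancing gives 2 Cr³⁺(aq) + Mg(s) → 2 Cr²⁺(aq) + Mg²⁺(aq); hence Q = ([Cr²⁺(aq)]^2·[Mg²⁺(aq)]) / [Cr³⁺(aq)]^2 = 0.0104 (log Q = −1.983).
By the Nernst equation, E = +1.943 − (0.0592/2)·(−1.983) = +2.002 V.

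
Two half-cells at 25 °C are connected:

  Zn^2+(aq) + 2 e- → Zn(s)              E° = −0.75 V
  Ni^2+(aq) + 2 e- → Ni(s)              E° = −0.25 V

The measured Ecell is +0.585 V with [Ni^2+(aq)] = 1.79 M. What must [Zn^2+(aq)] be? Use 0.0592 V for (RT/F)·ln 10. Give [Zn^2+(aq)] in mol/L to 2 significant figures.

Ni²⁺/Ni is the cathode (higher E°); E°cell = −0.25 − (−0.75) = +0.50 V with n = 2.
From the Nernst equation, log Q = n(E° − E)/0.0592 = 2·(+0.50 − (+0.585))/0.0592 = −2.872.
Balancing electrons gives Ni^2+(aq) + Zn(s) → Ni(s) + Zn^2+(aq); thus Q = [Zn^2+(aq)] / [Ni^2+(aq)].
Substituting the known concentrations and solving, log [Zn^2+(aq)] = −2.619 and [Zn^2+(aq)] = 0.0024 M.

0.0024 M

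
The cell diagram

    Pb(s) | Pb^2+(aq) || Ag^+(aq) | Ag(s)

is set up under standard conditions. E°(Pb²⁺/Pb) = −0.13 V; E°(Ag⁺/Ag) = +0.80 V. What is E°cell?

By convention the left-hand electrode in cell notation is the anode (oxidation) and the right-hand electrode is the cathode (reduction).
E°cell = E°(right) − E°(left) = +0.80 − (−0.13) = +0.93 V.

+0.93 V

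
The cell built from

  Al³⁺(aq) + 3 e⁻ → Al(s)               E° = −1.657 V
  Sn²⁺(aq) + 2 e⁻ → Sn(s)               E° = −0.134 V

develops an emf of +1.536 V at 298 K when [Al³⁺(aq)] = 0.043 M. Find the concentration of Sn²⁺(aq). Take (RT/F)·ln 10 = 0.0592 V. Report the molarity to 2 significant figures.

The Sn²⁺/Sn couple has the larger reduction potential, so it is the cathode: E°cell = −0.134 − (−1.657) = +1.523 V and n = 6.
From the Nernst equation, log Q = n(E° − E)/0.0592 = 6·(+1.523 − (+1.536))/0.0592 = −1.318.
Balancing electrons gives 3 Sn²⁺(aq) + 2 Al(s) → 3 Sn(s) + 2 Al³⁺(aq); thus Q = [Al³⁺(aq)]^2 / [Sn²⁺(aq)]^3.
Solving for the unknown gives log [Sn²⁺(aq)] = −0.472, so [Sn²⁺(aq)] ≈ 0.34 M.

0.34 M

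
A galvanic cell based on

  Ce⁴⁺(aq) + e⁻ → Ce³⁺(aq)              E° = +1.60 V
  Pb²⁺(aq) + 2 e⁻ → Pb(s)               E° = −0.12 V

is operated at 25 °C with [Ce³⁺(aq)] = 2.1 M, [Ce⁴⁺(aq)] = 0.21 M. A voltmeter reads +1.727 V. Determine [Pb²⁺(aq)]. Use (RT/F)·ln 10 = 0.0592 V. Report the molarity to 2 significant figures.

0.0058 M

With Ce⁴⁺/Ce³⁺ at the cathode and Pb²⁺/Pb at the anode, E°cell = +1.60 − (−0.12) = +1.72 V (n = 2).
From the Nernst equation, log Q = n(E° − E)/0.0592 = 2·(+1.72 − (+1.727))/0.0592 = −0.236.
Balancing electrons gives 2 Ce⁴⁺(aq) + Pb(s) → 2 Ce³⁺(aq) + Pb²⁺(aq); thus Q = ([Ce³⁺(aq)]^2·[Pb²⁺(aq)]) / [Ce⁴⁺(aq)]^2.
Solving for the unknown gives log [Pb²⁺(aq)] = −2.236, so [Pb²⁺(aq)] ≈ 0.0058 M.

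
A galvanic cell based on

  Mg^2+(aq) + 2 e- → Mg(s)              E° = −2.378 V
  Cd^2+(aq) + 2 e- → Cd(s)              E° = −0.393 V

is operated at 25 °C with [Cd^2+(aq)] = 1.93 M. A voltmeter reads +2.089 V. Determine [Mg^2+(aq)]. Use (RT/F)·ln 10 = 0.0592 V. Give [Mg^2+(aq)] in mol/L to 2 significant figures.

0.00059 M

With Cd²⁺/Cd at the cathode and Mg²⁺/Mg at the anode, E°cell = −0.393 − (−2.378) = +1.985 V (n = 2).
Rearranging E = E° − (0.0592/n)·log Q gives log Q = 2(+1.985 − (+2.089))/0.0592 = −3.514.
Balancing electrons gives Cd^2+(aq) + Mg(s) → Cd(s) + Mg^2+(aq); thus Q = [Mg^2+(aq)] / [Cd^2+(aq)].
Isolating [Mg^2+(aq)] in Q = 10^{−3.514} yields log [Mg^2+(aq)] = −3.228, i.e. 0.00059 M.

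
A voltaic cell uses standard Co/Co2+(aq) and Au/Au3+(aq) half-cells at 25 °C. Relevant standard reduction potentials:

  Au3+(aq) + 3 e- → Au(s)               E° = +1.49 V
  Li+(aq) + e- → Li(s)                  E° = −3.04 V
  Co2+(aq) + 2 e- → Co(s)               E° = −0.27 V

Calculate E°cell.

Of the two couples in this cell, the one with the more positive reduction potential is reduced at the cathode: here that is Au³⁺/Au (+1.49 V); Co²⁺/Co (−0.27 V) is the anode.
E°cell = E°(cathode) − E°(anode) = +1.49 − (−0.27) = +1.76 V.

+1.76 V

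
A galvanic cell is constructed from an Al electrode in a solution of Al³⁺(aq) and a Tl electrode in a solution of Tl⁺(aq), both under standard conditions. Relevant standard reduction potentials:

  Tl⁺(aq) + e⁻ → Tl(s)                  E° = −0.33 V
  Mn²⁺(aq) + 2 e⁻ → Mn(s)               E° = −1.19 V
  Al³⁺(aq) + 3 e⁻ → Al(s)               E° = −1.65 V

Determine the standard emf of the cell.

The Tl⁺/Tl couple has the higher E°, so Tl ion is reduced (cathode) and Al is oxidized (anode).
E°cell = E°(cathode) − E°(anode) = −0.33 − (−1.65) = +1.32 V.

+1.32 V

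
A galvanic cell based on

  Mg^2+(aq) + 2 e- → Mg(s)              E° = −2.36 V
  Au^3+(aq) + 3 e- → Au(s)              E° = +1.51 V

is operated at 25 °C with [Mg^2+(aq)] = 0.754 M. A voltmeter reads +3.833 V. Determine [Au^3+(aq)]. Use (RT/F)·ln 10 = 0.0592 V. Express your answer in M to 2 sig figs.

0.0087 M

With Au³⁺/Au at the cathode and Mg²⁺/Mg at the anode, E°cell = +1.51 − (−2.36) = +3.87 V (n = 6).
Since E = E° − (0.0592/n)·log Q, log Q = n(E° − E)/0.0592 = 3.750.
Balancing electrons gives 2 Au^3+(aq) + 3 Mg(s) → 2 Au(s) + 3 Mg^2+(aq); thus Q = [Mg^2+(aq)]^3 / [Au^3+(aq)]^2.
Substituting the known concentrations and solving, log [Au^3+(aq)] = −2.059 and [Au^3+(aq)] = 0.0087 M.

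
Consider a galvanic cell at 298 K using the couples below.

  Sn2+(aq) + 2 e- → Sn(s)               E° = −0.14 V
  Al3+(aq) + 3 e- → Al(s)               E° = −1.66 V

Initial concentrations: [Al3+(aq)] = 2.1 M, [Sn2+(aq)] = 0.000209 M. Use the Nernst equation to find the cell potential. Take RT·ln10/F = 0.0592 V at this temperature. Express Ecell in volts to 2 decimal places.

The Sn²⁺/Sn couple has the more positive E°, so it is the cathode; Al³⁺/Al is the anode.
E°cell = −0.14 − (−1.66) = +1.52 V, with n = 6 electrons transferred.
Balancing gives 3 Sn2+(aq) + 2 Al(s) → 3 Sn(s) + 2 Al3+(aq); hence Q = [Al3+(aq)]^2 / [Sn2+(aq)]^3 = 4.83×10^11 (log Q = 11.684).
Applying E = E° − (RT ln10/nF)·log Q gives +1.52 − (0.0592/6)(11.684) = +1.40 V.

+1.40 V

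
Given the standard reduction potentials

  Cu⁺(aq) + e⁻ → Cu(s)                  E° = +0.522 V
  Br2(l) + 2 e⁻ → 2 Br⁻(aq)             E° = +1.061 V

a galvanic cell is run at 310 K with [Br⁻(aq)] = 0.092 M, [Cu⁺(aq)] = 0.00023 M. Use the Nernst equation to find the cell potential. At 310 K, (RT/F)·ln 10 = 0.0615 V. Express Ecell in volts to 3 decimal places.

+0.826 V

Br₂/Br⁻ is reduced (cathode, E° = +1.061 V) and Cu⁺/Cu is oxidized (anode).
The standard potential is +1.061 − (+0.522) = +0.539 V and the balanced reaction transfers n = 2 electrons.
For the overall reaction Br2(l) + 2 Cu(s) → 2 Br⁻(aq) + 2 Cu⁺(aq), Q = [Br⁻(aq)]^2·[Cu⁺(aq)]^2 = 4.48×10^−10, giving log Q = −9.349.
E = E° − (0.0615/n)·log Q = +0.539 − (0.0615/2)(−9.349) = +0.826 V.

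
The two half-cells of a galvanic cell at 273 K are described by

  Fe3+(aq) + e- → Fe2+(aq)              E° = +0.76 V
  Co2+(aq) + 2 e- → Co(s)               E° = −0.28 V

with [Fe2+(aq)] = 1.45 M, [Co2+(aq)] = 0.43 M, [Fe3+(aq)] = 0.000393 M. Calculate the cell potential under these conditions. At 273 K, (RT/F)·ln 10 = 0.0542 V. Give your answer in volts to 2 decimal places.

+0.86 V

Fe³⁺/Fe²⁺ is reduced (cathode, E° = +0.76 V) and Co²⁺/Co is oxidized (anode).
E°cell = +0.76 − (−0.28) = +1.04 V, with n = 2 electrons transferred.
Balancing gives 2 Fe3+(aq) + Co(s) → 2 Fe2+(aq) + Co2+(aq); hence Q = ([Fe2+(aq)]^2·[Co2+(aq)]) / [Fe3+(aq)]^2 = 5.85×10^6 (log Q = 6.767).
E = E° − (0.0542/n)·log Q = +1.04 − (0.0542/2)(6.767) = +0.86 V.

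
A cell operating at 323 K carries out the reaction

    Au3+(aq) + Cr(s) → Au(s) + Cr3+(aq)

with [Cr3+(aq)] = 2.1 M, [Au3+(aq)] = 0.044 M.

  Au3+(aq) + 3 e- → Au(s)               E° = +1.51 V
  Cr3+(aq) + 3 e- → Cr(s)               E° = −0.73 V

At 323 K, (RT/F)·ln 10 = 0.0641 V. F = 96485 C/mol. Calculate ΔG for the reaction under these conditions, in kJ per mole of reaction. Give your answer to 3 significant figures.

The standard cell potential is +1.51 − (−0.73) = +2.24 V, with n = 3 electrons in the balanced equation.
The reaction quotient is [Cr3+(aq)] / [Au3+(aq)] = 47.7; by Nernst, E = +2.24 − (0.0641/3)(1.679) = +2.2041 V.
Then ΔG = −nFE = −3 × 96485 × +2.2041 J/mol = −638 kJ/mol.

−638 kJ/mol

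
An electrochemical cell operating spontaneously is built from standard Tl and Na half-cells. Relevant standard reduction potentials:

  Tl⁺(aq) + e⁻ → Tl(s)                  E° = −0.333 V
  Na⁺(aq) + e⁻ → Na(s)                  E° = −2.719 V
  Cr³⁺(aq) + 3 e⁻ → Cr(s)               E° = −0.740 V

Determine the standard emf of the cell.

Of the two couples in this cell, the one with the more positive reduction potential is reduced at the cathode: here that is Tl⁺/Tl (−0.333 V); Na⁺/Na (−2.719 V) is the anode.
E°cell = E°(cathode) − E°(anode) = −0.333 − (−2.719) = +2.386 V.

+2.386 V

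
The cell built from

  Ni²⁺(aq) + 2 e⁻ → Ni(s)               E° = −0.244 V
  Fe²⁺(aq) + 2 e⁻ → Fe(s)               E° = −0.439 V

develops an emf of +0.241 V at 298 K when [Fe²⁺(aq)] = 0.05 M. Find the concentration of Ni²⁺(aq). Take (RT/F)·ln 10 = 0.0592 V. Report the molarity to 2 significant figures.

1.8 M

Ni²⁺/Ni is the cathode (higher E°); E°cell = −0.244 − (−0.439) = +0.195 V with n = 2.
Rearranging E = E° − (0.0592/n)·log Q gives log Q = 2(+0.195 − (+0.241))/0.0592 = −1.554.
The balanced reaction is Ni²⁺(aq) + Fe(s) → Ni(s) + Fe²⁺(aq), so Q = [Fe²⁺(aq)] / [Ni²⁺(aq)].
Isolating [Ni²⁺(aq)] in Q = 10^{−1.554} yields log [Ni²⁺(aq)] = 0.253, i.e. 1.8 M.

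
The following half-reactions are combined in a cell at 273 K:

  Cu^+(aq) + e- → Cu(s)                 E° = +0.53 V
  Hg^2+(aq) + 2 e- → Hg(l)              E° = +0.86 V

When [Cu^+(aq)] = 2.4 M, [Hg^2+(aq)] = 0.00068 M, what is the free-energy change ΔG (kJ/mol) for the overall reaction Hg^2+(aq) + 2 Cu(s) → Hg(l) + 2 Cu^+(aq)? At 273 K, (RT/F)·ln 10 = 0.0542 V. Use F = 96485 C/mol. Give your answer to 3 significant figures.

−43.1 kJ/mol

The standard cell potential is +0.86 − (+0.53) = +0.33 V, with n = 2 electrons in the balanced equation.
The reaction quotient is [Cu^+(aq)]^2 / [Hg^2+(aq)] = 8.47×10^3; by Nernst, E = +0.33 − (0.0542/2)(3.928) = +0.2236 V.
ΔG = −nFE = −(2)(96485)(+0.2236) J/mol = −43.1 kJ/mol.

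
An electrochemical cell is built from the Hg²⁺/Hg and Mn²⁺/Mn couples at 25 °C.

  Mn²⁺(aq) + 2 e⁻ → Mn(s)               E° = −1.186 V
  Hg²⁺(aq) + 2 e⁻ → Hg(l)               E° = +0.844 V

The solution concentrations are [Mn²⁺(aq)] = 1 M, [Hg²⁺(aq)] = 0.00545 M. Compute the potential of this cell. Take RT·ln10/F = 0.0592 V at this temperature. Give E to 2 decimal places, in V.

+1.96 V

Hg²⁺/Hg is reduced (cathode, E° = +0.844 V) and Mn²⁺/Mn is oxidized (anode).
The standard potential is +0.844 − (−1.186) = +2.030 V and the balanced reaction transfers n = 2 electrons.
The balanced reaction is Hg²⁺(aq) + Mn(s) → Hg(l) + Mn²⁺(aq), so Q = [Mn²⁺(aq)] / [Hg²⁺(aq)] = 183 and log Q = 2.264.
By the Nernst equation, E = +2.030 − (0.0592/2)·(2.264) = +1.96 V.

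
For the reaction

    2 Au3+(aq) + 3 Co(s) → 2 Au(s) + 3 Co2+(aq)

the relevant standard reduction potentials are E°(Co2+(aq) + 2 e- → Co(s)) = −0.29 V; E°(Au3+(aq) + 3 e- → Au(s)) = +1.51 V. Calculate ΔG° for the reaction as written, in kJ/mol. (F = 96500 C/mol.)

−1042 kJ/mol

In the reaction as written Au3+(aq) is reduced, so the Au³⁺/Au couple is the cathode and Co²⁺/Co is the anode.
E°cell = +1.51 − (−0.29) = +1.80 V; balancing electrons gives n = 6.
ΔG° = −nFE°cell = −(6)(96500)(+1.80) J/mol = −1042 kJ/mol.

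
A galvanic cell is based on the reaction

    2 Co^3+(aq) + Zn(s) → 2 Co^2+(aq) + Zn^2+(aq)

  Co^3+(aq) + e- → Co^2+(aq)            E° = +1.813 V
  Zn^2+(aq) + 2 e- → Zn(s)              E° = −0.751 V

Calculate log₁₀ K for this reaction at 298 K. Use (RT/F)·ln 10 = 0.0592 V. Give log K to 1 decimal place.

The Co³⁺/Co²⁺ couple is reduced (cathode); E°cell = +1.813 − (−0.751) = +2.564 V with n = 2.
At equilibrium E = 0, so log K = nE°cell / 0.0592 = (2)(+2.564) / 0.0592 = 86.6.

log K = 86.6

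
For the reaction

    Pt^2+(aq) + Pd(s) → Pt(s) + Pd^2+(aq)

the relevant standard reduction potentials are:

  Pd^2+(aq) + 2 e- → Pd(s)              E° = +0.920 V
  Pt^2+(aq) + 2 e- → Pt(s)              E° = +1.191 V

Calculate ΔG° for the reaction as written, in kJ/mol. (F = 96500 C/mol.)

−52.3 kJ/mol

In the reaction as written Pt^2+(aq) is reduced, so the Pt²⁺/Pt couple is the cathode and Pd²⁺/Pd is the anode.
E°cell = +1.191 − (+0.920) = +0.271 V; balancing electrons gives n = 2.
ΔG° = −nFE°cell = −(2)(96500)(+0.271) J/mol = −52.3 kJ/mol.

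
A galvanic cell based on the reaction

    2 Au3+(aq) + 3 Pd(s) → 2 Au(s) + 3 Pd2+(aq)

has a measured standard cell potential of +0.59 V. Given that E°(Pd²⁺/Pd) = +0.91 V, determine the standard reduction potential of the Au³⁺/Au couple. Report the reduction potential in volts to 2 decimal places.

In the reaction as written the Au³⁺/Au couple is reduced (cathode) and Pd²⁺/Pd is oxidized (anode), so E°cell = E°(Au³⁺/Au) − E°(Pd²⁺/Pd).
E°(Au³⁺/Au) = E°cell + E°(anode) = +0.59 + (+0.91) = +1.50 V.

+1.50 V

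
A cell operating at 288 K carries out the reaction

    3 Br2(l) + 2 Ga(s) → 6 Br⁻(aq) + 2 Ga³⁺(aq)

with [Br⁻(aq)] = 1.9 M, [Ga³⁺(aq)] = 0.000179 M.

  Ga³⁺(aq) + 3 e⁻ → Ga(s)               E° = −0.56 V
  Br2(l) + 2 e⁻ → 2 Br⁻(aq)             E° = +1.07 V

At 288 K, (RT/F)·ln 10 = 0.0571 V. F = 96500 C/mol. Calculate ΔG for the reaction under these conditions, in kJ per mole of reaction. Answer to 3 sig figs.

−976 kJ/mol

E°cell = +1.07 − (−0.56) = +1.63 V; the balanced reaction transfers n = 6 electrons.
The reaction quotient is [Br⁻(aq)]^6·[Ga³⁺(aq)]^2 = 1.51×10^−6; by Nernst, E = +1.63 − (0.0571/6)(−5.822) = +1.6854 V.
ΔG = −nFE = −(6)(96500)(+1.6854) J/mol = −976 kJ/mol.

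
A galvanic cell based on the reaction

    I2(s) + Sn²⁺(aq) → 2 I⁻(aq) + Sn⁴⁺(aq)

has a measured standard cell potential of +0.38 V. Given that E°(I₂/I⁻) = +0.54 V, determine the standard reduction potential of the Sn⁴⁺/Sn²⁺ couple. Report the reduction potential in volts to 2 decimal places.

In the reaction as written the I₂/I⁻ couple is reduced (cathode) and Sn⁴⁺/Sn²⁺ is oxidized (anode), so E°cell = E°(I₂/I⁻) − E°(Sn⁴⁺/Sn²⁺).
E°(Sn⁴⁺/Sn²⁺) = E°(cathode) − E°cell = +0.54 − (+0.38) = +0.16 V.

+0.16 V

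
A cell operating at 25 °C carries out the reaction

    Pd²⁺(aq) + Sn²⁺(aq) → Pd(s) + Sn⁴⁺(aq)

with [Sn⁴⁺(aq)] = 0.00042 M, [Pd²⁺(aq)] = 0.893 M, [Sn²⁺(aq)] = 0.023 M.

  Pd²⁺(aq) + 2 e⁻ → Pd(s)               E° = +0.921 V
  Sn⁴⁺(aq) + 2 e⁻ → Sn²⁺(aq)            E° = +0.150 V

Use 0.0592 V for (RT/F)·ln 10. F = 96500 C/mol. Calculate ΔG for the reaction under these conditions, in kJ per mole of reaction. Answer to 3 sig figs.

−158 kJ/mol

The standard cell potential is +0.921 − (+0.150) = +0.771 V, with n = 2 electrons in the balanced equation.
The reaction quotient is [Sn⁴⁺(aq)] / ([Pd²⁺(aq)]·[Sn²⁺(aq)]) = 0.0204; by Nernst, E = +0.771 − (0.0592/2)(−1.689) = +0.8210 V.
Then ΔG = −nFE = −2 × 96500 × +0.8210 J/mol = −158 kJ/mol.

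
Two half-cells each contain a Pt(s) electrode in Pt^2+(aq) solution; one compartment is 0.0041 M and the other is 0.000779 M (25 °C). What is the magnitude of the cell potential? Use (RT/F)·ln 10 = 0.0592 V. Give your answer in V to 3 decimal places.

For a concentration cell E°cell = 0, since both electrodes use the same couple.
The compartment with the higher Pt^2+(aq) concentration (0.0041 M) acts as the cathode; ions are reduced there and produced at the dilute (0.000779 M) anode.
With n = 2, Ecell = −(0.0592/2)·log([dilute]/[conc]) = −(0.0592/2)·log(0.000779/0.0041) = +0.021 V.

0.021 V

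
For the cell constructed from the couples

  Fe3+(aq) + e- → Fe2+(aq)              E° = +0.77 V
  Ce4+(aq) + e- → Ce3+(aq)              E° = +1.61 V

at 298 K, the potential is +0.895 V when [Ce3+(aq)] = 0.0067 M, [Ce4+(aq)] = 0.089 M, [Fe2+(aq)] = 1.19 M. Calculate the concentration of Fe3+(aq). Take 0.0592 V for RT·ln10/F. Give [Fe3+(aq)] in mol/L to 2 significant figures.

With Ce⁴⁺/Ce³⁺ at the cathode and Fe³⁺/Fe²⁺ at the anode, E°cell = +1.61 − (+0.77) = +0.84 V (n = 1).
From the Nernst equation, log Q = n(E° − E)/0.0592 = 1·(+0.84 − (+0.895))/0.0592 = −0.929.
Balancing electrons gives Ce4+(aq) + Fe2+(aq) → Ce3+(aq) + Fe3+(aq); thus Q = ([Ce3+(aq)]·[Fe3+(aq)]) / ([Ce4+(aq)]·[Fe2+(aq)]).
Isolating [Fe3+(aq)] in Q = 10^{−0.929} yields log [Fe3+(aq)] = 0.270, i.e. 1.9 M.

1.9 M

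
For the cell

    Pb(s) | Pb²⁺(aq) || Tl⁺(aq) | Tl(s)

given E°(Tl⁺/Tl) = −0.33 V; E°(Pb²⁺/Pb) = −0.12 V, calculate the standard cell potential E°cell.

By convention the left-hand electrode in cell notation is the anode (oxidation) and the right-hand electrode is the cathode (reduction).
E°cell = E°(right) − E°(left) = −0.33 − (−0.12) = −0.21 V.
The negative sign shows that, as written, the cell would require an external voltage to drive the reaction.

−0.21 V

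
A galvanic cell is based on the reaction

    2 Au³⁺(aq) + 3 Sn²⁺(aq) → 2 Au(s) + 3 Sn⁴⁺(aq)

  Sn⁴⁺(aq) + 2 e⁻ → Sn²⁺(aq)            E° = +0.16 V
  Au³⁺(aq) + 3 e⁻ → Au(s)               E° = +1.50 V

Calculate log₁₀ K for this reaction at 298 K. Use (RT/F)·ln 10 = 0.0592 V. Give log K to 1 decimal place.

The Au³⁺/Au couple is reduced (cathode); E°cell = +1.50 − (+0.16) = +1.34 V with n = 6.
At equilibrium E = 0, so log K = nE°cell / 0.0592 = (6)(+1.34) / 0.0592 = 135.8.

log K = 135.8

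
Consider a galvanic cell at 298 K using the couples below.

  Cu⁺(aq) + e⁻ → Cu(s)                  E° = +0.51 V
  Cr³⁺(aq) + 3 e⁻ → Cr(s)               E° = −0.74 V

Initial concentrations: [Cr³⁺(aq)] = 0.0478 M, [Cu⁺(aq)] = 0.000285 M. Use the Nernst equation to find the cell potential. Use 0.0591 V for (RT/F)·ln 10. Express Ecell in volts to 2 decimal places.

The Cu⁺/Cu couple has the more positive E°, so it is the cathode; Cr³⁺/Cr is the anode.
E°cell = +0.51 − (−0.74) = +1.25 V, with n = 3 electrons transferred.
The balanced reaction is 3 Cu⁺(aq) + Cr(s) → 3 Cu(s) + Cr³⁺(aq), so Q = [Cr³⁺(aq)] / [Cu⁺(aq)]^3 = 2.06×10^9 and log Q = 9.315.
By the Nernst equation, E = +1.25 − (0.0591/3)·(9.315) = +1.07 V.

+1.07 V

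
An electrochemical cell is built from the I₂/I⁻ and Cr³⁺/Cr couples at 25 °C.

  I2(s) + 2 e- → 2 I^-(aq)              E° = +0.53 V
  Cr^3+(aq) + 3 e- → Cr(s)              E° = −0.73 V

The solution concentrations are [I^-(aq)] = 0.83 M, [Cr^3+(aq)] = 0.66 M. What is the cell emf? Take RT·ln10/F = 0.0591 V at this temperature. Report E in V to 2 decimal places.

+1.27 V

I₂/I⁻ is reduced (cathode, E° = +0.53 V) and Cr³⁺/Cr is oxidized (anode).
E°cell = +0.53 − (−0.73) = +1.26 V, with n = 6 electrons transferred.
Balancing gives 3 I2(s) + 2 Cr(s) → 6 I^-(aq) + 2 Cr^3+(aq); hence Q = [I^-(aq)]^6·[Cr^3+(aq)]^2 = 0.142 (log Q = −0.846).
Applying E = E° − (RT ln10/nF)·log Q gives +1.26 − (0.0591/6)(−0.846) = +1.27 V.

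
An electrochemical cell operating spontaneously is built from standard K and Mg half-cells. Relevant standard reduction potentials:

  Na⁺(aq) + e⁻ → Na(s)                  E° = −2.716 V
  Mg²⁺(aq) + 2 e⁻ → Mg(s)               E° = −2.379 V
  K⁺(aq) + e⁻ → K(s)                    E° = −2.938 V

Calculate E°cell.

+0.559 V

Of the two couples in this cell, the one with the more positive reduction potential is reduced at the cathode: here that is Mg²⁺/Mg (−2.379 V); K⁺/K (−2.938 V) is the anode.
E°cell = E°(cathode) − E°(anode) = −2.379 − (−2.938) = +0.559 V.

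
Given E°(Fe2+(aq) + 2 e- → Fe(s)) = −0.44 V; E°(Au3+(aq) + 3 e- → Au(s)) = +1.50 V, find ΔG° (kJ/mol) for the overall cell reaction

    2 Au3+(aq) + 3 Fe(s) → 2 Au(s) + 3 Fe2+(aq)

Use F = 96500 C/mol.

−1123 kJ/mol

In the reaction as written Au3+(aq) is reduced, so the Au³⁺/Au couple is the cathode and Fe²⁺/Fe is the anode.
E°cell = +1.50 − (−0.44) = +1.94 V; balancing electrons gives n = 6.
ΔG° = −nFE°cell = −(6)(96500)(+1.94) J/mol = −1123 kJ/mol.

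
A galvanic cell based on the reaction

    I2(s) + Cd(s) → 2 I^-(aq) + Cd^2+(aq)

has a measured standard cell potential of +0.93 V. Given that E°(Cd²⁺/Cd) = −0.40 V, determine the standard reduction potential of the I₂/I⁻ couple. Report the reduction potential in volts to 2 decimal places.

In the reaction as written the I₂/I⁻ couple is reduced (cathode) and Cd²⁺/Cd is oxidized (anode), so E°cell = E°(I₂/I⁻) − E°(Cd²⁺/Cd).
E°(I₂/I⁻) = E°cell + E°(anode) = +0.93 + (−0.40) = +0.53 V.

+0.53 V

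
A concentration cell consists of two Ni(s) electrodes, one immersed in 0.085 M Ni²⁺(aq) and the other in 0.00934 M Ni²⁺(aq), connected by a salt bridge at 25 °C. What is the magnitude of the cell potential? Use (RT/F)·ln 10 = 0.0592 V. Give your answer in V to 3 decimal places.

For a concentration cell E°cell = 0, since both electrodes use the same couple.
The compartment with the higher Ni²⁺(aq) concentration (0.085 M) acts as the cathode; ions are reduced there and produced at the dilute (0.00934 M) anode.
With n = 2, Ecell = −(0.0592/2)·log([dilute]/[conc]) = −(0.0592/2)·log(0.00934/0.085) = +0.028 V.

0.028 V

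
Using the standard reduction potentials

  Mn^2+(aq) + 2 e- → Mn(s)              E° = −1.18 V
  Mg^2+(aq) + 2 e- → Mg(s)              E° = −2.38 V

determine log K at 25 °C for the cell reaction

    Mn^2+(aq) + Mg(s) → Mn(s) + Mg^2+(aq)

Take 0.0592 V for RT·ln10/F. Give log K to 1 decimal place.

log K = 40.5

The Mn²⁺/Mn couple is reduced (cathode); E°cell = −1.18 − (−2.38) = +1.20 V with n = 2.
At equilibrium E = 0, so log K = nE°cell / 0.0592 = (2)(+1.20) / 0.0592 = 40.5.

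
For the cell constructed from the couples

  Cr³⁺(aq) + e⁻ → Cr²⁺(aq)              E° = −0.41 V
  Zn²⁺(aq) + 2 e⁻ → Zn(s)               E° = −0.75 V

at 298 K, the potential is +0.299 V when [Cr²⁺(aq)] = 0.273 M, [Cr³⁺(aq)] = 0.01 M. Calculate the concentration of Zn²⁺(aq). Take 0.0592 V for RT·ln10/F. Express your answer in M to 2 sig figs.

0.033 M

Cr³⁺/Cr²⁺ is the cathode (higher E°); E°cell = −0.41 − (−0.75) = +0.34 V with n = 2.
Rearranging E = E° − (0.0592/n)·log Q gives log Q = 2(+0.34 − (+0.299))/0.0592 = 1.385.
For 2 Cr³⁺(aq) + Zn(s) → 2 Cr²⁺(aq) + Zn²⁺(aq), the reaction quotient is Q = ([Cr²⁺(aq)]^2·[Zn²⁺(aq)]) / [Cr³⁺(aq)]^2.
Solving for the unknown gives log [Zn²⁺(aq)] = −1.487, so [Zn²⁺(aq)] ≈ 0.033 M.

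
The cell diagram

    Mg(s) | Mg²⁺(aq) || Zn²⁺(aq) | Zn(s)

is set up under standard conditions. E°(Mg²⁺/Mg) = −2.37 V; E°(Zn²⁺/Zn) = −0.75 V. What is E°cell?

By convention the left-hand electrode in cell notation is the anode (oxidation) and the right-hand electrode is the cathode (reduction).
E°cell = E°(right) − E°(left) = −0.75 − (−2.37) = +1.62 V.

+1.62 V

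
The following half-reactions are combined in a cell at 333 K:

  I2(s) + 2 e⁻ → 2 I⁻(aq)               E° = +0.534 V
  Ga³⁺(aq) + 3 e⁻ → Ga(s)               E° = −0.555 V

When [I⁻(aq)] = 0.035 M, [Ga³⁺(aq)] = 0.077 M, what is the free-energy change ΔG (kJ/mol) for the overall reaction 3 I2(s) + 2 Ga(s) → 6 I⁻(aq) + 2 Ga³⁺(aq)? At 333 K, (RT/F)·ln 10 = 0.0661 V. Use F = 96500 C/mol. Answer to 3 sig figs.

−700 kJ/mol

E°cell = +0.534 − (−0.555) = +1.089 V; the balanced reaction transfers n = 6 electrons.
The reaction quotient is [I⁻(aq)]^6·[Ga³⁺(aq)]^2 = 1.09×10^−11; by Nernst, E = +1.089 − (0.0661/6)(−10.963) = +1.2098 V.
Finally ΔG = −nFE = −(6)(96500 C/mol)(+1.2098 V) = −700 kJ/mol.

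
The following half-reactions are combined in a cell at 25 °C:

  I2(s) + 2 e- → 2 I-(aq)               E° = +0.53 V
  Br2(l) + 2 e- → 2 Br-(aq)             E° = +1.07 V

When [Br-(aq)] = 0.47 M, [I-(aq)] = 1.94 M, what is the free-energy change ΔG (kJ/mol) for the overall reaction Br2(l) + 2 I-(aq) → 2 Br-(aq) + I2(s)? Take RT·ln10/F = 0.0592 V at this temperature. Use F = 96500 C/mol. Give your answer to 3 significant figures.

With Br₂/Br⁻ reduced at the cathode, E°cell = +1.07 − (+0.53) = +0.54 V and n = 2.
Q = [Br-(aq)]^2 / [I-(aq)]^2 = 0.0587, so log Q = −1.231 and E = +0.54 − (0.0592/2)(−1.231) = +0.5764 V.
Then ΔG = −nFE = −2 × 96500 × +0.5764 J/mol = −111 kJ/mol.

−111 kJ/mol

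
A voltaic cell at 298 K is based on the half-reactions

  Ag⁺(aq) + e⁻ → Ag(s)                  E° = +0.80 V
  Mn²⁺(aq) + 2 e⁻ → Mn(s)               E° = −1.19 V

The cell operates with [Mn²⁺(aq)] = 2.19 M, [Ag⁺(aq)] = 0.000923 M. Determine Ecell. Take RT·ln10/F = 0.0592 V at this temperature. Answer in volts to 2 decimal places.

+1.80 V

Ag⁺/Ag is reduced (cathode, E° = +0.80 V) and Mn²⁺/Mn is oxidized (anode).
E°cell = +0.80 − (−1.19) = +1.99 V, with n = 2 electrons transferred.
For the overall reaction 2 Ag⁺(aq) + Mn(s) → 2 Ag(s) + Mn²⁺(aq), Q = [Mn²⁺(aq)] / [Ag⁺(aq)]^2 = 2.57×10^6, giving log Q = 6.410.
Applying E = E° − (RT ln10/nF)·log Q gives +1.99 − (0.0592/2)(6.410) = +1.80 V.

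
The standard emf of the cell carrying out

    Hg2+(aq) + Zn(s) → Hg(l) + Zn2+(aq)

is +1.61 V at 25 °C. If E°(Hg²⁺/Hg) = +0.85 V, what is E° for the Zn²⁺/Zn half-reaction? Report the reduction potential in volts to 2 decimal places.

−0.76 V

In the reaction as written the Hg²⁺/Hg couple is reduced (cathode) and Zn²⁺/Zn is oxidized (anode), so E°cell = E°(Hg²⁺/Hg) − E°(Zn²⁺/Zn).
E°(Zn²⁺/Zn) = E°(cathode) − E°cell = +0.85 − (+1.61) = −0.76 V.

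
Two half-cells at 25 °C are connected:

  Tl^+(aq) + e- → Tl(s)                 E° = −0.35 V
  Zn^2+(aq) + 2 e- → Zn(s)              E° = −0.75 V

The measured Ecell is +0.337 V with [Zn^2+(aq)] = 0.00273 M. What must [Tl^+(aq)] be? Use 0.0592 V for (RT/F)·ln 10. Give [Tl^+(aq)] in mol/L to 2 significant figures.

Tl⁺/Tl is the cathode (higher E°); E°cell = −0.35 − (−0.75) = +0.40 V with n = 2.
Since E = E° − (0.0592/n)·log Q, log Q = n(E° − E)/0.0592 = 2.128.
Balancing electrons gives 2 Tl^+(aq) + Zn(s) → 2 Tl(s) + Zn^2+(aq); thus Q = [Zn^2+(aq)] / [Tl^+(aq)]^2.
Isolating [Tl^+(aq)] in Q = 10^{2.128} yields log [Tl^+(aq)] = −2.346, i.e. 0.0045 M.

0.0045 M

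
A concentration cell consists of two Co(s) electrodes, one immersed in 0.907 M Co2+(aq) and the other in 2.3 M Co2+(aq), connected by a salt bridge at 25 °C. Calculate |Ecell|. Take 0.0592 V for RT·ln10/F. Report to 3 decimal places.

0.012 V

For a concentration cell E°cell = 0, since both electrodes use the same couple.
The compartment with the higher Co2+(aq) concentration (2.3 M) acts as the cathode; ions are reduced there and produced at the dilute (0.907 M) anode.
With n = 2, Ecell = −(0.0592/2)·log([dilute]/[conc]) = −(0.0592/2)·log(0.907/2.3) = +0.012 V.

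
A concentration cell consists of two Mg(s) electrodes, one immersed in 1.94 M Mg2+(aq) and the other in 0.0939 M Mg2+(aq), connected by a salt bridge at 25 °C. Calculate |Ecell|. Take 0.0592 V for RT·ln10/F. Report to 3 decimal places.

For a concentration cell E°cell = 0, since both electrodes use the same couple.
The compartment with the higher Mg2+(aq) concentration (1.94 M) acts as the cathode; ions are reduced there and produced at the dilute (0.0939 M) anode.
With n = 2, Ecell = −(0.0592/2)·log([dilute]/[conc]) = −(0.0592/2)·log(0.0939/1.94) = +0.039 V.

0.039 V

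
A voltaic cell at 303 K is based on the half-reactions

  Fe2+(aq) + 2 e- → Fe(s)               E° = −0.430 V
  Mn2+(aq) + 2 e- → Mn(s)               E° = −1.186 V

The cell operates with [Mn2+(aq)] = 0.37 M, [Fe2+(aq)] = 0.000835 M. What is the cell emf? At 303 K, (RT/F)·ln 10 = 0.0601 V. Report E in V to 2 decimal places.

+0.68 V

Fe²⁺/Fe is reduced (cathode, E° = −0.430 V) and Mn²⁺/Mn is oxidized (anode).
The standard potential is −0.430 − (−1.186) = +0.756 V and the balanced reaction transfers n = 2 electrons.
For the overall reaction Fe2+(aq) + Mn(s) → Fe(s) + Mn2+(aq), Q = [Mn2+(aq)] / [Fe2+(aq)] = 443, giving log Q = 2.647.
By the Nernst equation, E = +0.756 − (0.0601/2)·(2.647) = +0.68 V.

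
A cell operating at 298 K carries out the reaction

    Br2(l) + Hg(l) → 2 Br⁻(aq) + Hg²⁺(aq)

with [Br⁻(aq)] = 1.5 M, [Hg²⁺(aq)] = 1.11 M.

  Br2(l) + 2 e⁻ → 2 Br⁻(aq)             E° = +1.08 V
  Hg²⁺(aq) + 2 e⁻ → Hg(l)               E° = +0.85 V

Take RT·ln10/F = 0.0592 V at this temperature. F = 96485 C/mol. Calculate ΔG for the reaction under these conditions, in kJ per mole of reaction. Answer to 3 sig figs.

−42.1 kJ/mol

With Br₂/Br⁻ reduced at the cathode, E°cell = +1.08 − (+0.85) = +0.23 V and n = 2.
Here Q = [Br⁻(aq)]^2·[Hg²⁺(aq)] = 2.5 (log Q = 0.398), giving E = +0.23 − (0.0592/2)·(0.398) = +0.2182 V.
ΔG = −nFE = −(2)(96485)(+0.2182) J/mol = −42.1 kJ/mol.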